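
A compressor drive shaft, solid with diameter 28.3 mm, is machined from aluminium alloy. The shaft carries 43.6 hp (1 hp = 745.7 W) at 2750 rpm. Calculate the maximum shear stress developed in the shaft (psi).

3680 psi

ω = 2π·2750/60 = 288.0 rad/s, so T = P/ω = 43.6×745.7 / 288.0 = 112.9 N·m.
J = πd⁴/32 = π(0.0283)⁴/32 = 6.297×10^-8 m⁴.
τ_max = T·r/J = 112.9 × 0.0142 / 6.297×10^-8 = 2.537×10^7 Pa.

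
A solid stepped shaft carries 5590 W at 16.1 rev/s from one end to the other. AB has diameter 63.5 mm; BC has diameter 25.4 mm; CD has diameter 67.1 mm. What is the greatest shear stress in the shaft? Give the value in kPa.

ω = 2π·16.1 = 101.2 rad/s, so T = P/ω = 5590 / 101.2 = 55.26 N·m.
Under the same torque, τ_max = 16T/(πd³) is largest where d is smallest — segment BC (d = 25.4 mm).
τ_max = 16·55.26/(π·(0.0254)³) = 1.717×10^7 Pa.

17200 kPa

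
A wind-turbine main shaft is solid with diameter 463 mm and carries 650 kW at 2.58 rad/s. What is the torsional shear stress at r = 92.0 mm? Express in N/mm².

ω = 2.58 rad/s, so T = P/ω = 650×10³ / 2.580 = 251900 N·m.
J = πd⁴/32 = π(0.463)⁴/32 = 4.512×10^-3 m⁴.
Shear stress varies linearly with radius: τ = T·r/J = 251900 × 0.0920 / 4.512×10^-3 = 5.138×10^6 Pa.

5.14 N/mm²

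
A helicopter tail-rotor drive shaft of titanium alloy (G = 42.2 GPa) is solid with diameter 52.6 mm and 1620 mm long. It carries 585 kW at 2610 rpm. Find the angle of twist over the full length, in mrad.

ω = 2π·2610/60 = 273.3 rad/s, so T = P/ω = 585×10³ / 273.3 = 2140 N·m.
J = πd⁴/32 = π(0.0526)⁴/32 = 7.515×10^-7 m⁴.
θ = T·L/(G·J) = 2140 × 1.62 / (42.2×10⁹ × 7.515×10^-7) = 0.1093 rad.

109 mrad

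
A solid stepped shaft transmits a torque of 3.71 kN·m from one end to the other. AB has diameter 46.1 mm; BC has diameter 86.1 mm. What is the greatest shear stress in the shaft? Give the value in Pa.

Under the same torque, τ_max = 16T/(πd³) is largest where d is smallest — segment AB (d = 46.1 mm).
τ_max = 16·3710/(π·(0.0461)³) = 1.929×10^8 Pa.

1.93e8 Pa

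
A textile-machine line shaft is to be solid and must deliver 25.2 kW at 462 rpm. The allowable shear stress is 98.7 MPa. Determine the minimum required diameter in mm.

ω = 2π·462/60 = 48.38 rad/s, so T = P/ω = 25.2×10³ / 48.38 = 520.9 N·m.
For a solid shaft τ_max = 16T/(πd³), so d = (16T/(π τ_allow))^(1/3) = (16·520.9/(π·9.87×10^7))^(1/3) = 0.02995 m.

30.0 mm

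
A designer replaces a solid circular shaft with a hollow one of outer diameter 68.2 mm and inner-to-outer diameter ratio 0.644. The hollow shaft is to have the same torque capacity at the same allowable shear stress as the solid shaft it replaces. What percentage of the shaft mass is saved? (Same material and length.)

33.6 %

Equal τ_max and T ⇒ the solid shaft needs d_s³ = d_o³(1−k⁴), so d_s = 68.2·(1−0.644⁴)^(1/3) = 64.04 mm.
Area ratio A_h/A_s = d_o²(1−k²)/d_s² = (1−k²)/(1−k⁴)^(2/3) = 0.6637.
Mass saving = 1 − 0.6637 = 33.6 %.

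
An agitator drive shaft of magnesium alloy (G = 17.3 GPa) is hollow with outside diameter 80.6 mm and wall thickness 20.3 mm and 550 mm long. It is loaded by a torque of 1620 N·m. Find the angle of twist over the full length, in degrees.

J = π(d_o⁴ − d_i⁴)/32 = π(0.0806⁴ − 0.0400⁴)/32 = 3.892×10^-6 m⁴.
θ = T·L/(G·J) = 1620 × 0.550 / (17.3×10⁹ × 3.892×10^-6) = 0.01323 rad.

0.758°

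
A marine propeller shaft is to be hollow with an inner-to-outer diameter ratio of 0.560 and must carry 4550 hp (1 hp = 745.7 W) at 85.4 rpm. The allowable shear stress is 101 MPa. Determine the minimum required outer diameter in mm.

ω = 2π·85.4/60 = 8.943 rad/s, so T = P/ω = 4550×745.7 / 8.943 = 379400 N·m.
For a hollow shaft with d_i/d_o = 0.560: τ_max = 16T/(π d_o³ (1−k⁴)), so d_o = [16T/(π τ_allow (1−k⁴))]^(1/3) = [16·379400/(π·1.01×10^8·0.9017)]^(1/3) = 0.2768 m.

277 mm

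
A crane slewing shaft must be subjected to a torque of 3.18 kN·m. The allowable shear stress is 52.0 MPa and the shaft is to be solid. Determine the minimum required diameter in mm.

For a solid shaft τ_max = 16T/(πd³), so d = (16T/(π τ_allow))^(1/3) = (16·3180/(π·5.20×10^7))^(1/3) = 0.06778 m.

67.8 mm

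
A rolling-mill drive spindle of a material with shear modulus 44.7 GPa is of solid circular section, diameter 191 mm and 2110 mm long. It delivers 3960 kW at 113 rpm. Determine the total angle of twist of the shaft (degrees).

ω = 2π·113/60 = 11.83 rad/s, so T = P/ω = 3960×10³ / 11.83 = 334600 N·m.
J = πd⁴/32 = π(0.191)⁴/32 = 1.307×10^-4 m⁴.
θ = T·L/(G·J) = 334600 × 2.11 / (44.7×10⁹ × 1.307×10^-4) = 0.1209 rad.

6.93°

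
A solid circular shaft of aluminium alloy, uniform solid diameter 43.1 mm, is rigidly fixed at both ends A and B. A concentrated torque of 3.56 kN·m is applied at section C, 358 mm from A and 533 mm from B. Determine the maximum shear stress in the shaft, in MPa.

With uniform GJ and both ends fixed, compatibility θ_AC = θ_CB gives T_A·a = T_B·b, together with T_A + T_B = T₀.
T_A = T₀·b/(a+b) = 3560·533/891.0 = 2130 N·m; T_B = 1430 N·m.
τ in each portion: τ_AC = 1.35×10^8 Pa, τ_CB = 9.10×10^7 Pa; maximum is in AC.
τ_max = T_AC·r/J = 2130·0.0215/3.39×10^-7 = 1.355×10^8 Pa.

135 MPa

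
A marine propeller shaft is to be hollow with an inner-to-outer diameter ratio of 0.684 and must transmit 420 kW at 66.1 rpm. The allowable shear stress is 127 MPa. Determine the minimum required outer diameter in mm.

ω = 2π·66.1/60 = 6.922 rad/s, so T = P/ω = 420×10³ / 6.922 = 60680 N·m.
For a hollow shaft with d_i/d_o = 0.684: τ_max = 16T/(π d_o³ (1−k⁴)), so d_o = [16T/(π τ_allow (1−k⁴))]^(1/3) = [16·60680/(π·1.27×10^8·0.7811)]^(1/3) = 0.1460 m.

146 mm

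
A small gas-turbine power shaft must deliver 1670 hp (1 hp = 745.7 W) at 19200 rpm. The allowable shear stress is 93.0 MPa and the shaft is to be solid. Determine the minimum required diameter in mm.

32.4 mm

ω = 2π·19200/60 = 2011 rad/s, so T = P/ω = 1670×745.7 / 2011 = 619.4 N·m.
For a solid shaft τ_max = 16T/(πd³), so d = (16T/(π τ_allow))^(1/3) = (16·619.4/(π·9.30×10^7))^(1/3) = 0.03237 m.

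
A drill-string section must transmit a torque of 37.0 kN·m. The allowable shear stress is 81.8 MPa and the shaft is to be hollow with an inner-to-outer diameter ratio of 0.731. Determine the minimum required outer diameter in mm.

For a hollow shaft with d_i/d_o = 0.731: τ_max = 16T/(π d_o³ (1−k⁴)), so d_o = [16T/(π τ_allow (1−k⁴))]^(1/3) = [16·37000/(π·8.18×10^7·0.7145)]^(1/3) = 0.1477 m.

148 mm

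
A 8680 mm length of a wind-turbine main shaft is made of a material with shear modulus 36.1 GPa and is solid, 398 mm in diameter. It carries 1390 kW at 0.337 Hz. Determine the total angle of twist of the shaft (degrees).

3.67°

ω = 2π·0.337 = 2.117 rad/s, so T = P/ω = 1390×10³ / 2.117 = 656500 N·m.
J = πd⁴/32 = π(0.398)⁴/32 = 2.463×10^-3 m⁴.
θ = T·L/(G·J) = 656500 × 8.68 / (36.1×10⁹ × 2.463×10^-3) = 0.06407 rad.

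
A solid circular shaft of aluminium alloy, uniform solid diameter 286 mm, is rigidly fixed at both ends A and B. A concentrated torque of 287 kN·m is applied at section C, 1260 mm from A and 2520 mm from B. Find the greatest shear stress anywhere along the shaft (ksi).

6.04 ksi

With uniform GJ and both ends fixed, compatibility θ_AC = θ_CB gives T_A·a = T_B·b, together with T_A + T_B = T₀.
T_A = T₀·b/(a+b) = 287000·2520/3780 = 191300 N·m; T_B = 95670 N·m.
τ in each portion: τ_AC = 4.17×10^7 Pa, τ_CB = 2.08×10^7 Pa; maximum is in AC.
τ_max = T_AC·r/J = 191300·0.143/6.57×10^-4 = 4.165×10^7 Pa.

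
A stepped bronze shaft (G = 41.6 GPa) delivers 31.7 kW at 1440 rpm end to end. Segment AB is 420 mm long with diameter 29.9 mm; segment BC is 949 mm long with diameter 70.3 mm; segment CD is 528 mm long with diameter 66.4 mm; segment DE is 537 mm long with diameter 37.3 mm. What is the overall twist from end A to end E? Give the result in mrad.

ω = 2π·1440/60 = 150.8 rad/s, so T = P/ω = 31.7×10³ / 150.8 = 210.2 N·m.
J_AB = π(0.0299)⁴/32 = 7.85×10^-8 m⁴; J_BC = π(0.0703)⁴/32 = 2.40×10^-6 m⁴; J_CD = π(0.0664)⁴/32 = 1.91×10^-6 m⁴; J_DE = π(0.0373)⁴/32 = 1.90×10^-7 m⁴.
θ = (T/G)·Σ L_i/J_i = (210.2/41.6×10⁹)·(0.420/7.85×10^-8 + 0.949/2.40×10^-6 + 0.528/1.91×10^-6 + 0.537/1.90×10^-7) = 0.04473 rad.

44.7 mrad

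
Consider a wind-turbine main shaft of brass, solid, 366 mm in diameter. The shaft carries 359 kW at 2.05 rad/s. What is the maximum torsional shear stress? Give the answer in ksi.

2.64 ksi

ω = 2.05 rad/s, so T = P/ω = 359×10³ / 2.050 = 175100 N·m.
J = πd⁴/32 = π(0.366)⁴/32 = 1.762×10^-3 m⁴.
τ_max = T·r/J = 175100 × 0.183 / 1.762×10^-3 = 1.819×10^7 Pa.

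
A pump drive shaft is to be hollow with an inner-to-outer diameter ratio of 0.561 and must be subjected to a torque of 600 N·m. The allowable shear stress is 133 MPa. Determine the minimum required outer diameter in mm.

29.4 mm

For a hollow shaft with d_i/d_o = 0.561: τ_max = 16T/(π d_o³ (1−k⁴)), so d_o = [16T/(π τ_allow (1−k⁴))]^(1/3) = [16·600.0/(π·1.33×10^8·0.9010)]^(1/3) = 0.02943 m.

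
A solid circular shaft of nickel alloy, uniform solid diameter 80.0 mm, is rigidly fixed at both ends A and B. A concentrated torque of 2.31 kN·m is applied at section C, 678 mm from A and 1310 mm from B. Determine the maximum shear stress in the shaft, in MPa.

With uniform GJ and both ends fixed, compatibility θ_AC = θ_CB gives T_A·a = T_B·b, together with T_A + T_B = T₀.
T_A = T₀·b/(a+b) = 2310·1310/1988 = 1522 N·m; T_B = 787.8 N·m.
τ in each portion: τ_AC = 1.51×10^7 Pa, τ_CB = 7.84×10^6 Pa; maximum is in AC.
τ_max = T_AC·r/J = 1522·0.0400/4.02×10^-6 = 1.514×10^7 Pa.

15.1 MPa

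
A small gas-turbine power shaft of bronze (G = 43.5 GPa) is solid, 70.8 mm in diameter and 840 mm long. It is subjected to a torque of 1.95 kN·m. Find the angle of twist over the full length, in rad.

J = πd⁴/32 = π(0.0708)⁴/32 = 2.467×10^-6 m⁴.
θ = T·L/(G·J) = 1950 × 0.840 / (43.5×10⁹ × 2.467×10^-6) = 0.01526 rad.

0.0153 rad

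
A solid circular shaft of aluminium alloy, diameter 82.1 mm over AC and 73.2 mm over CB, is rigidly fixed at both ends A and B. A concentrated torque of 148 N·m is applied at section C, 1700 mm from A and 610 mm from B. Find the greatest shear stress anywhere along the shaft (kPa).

Compatibility: T_A·a/J_AC = T_B·b/J_CB with T_A + T_B = T₀.
J_AC = 4.46×10^-6 m⁴, J_CB = 2.82×10^-6 m⁴, so T_A = T₀·(J_AC/a)/((J_AC/a)+(J_CB/b)) = 53.60 N·m, T_B = 94.40 N·m.
τ in each portion: τ_AC = 4.93×10^5 Pa, τ_CB = 1.23×10^6 Pa; maximum is in CB.
τ_max = T_CB·r/J = 94.40·0.0366/2.82×10^-6 = 1.226×10^6 Pa.

1230 kPa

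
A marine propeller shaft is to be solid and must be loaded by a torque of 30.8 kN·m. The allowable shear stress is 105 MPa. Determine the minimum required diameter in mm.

For a solid shaft τ_max = 16T/(πd³), so d = (16T/(π τ_allow))^(1/3) = (16·30800/(π·1.05×10^8))^(1/3) = 0.1143 m.

114 mm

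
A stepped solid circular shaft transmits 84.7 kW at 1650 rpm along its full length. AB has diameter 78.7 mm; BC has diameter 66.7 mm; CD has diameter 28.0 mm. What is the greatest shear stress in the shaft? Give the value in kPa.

ω = 2π·1650/60 = 172.8 rad/s, so T = P/ω = 84.7×10³ / 172.8 = 490.2 N·m.
Under the same torque, τ_max = 16T/(πd³) is largest where d is smallest — segment CD (d = 28.0 mm).
τ_max = 16·490.2/(π·(0.0280)³) = 1.137×10^8 Pa.

114000 kPa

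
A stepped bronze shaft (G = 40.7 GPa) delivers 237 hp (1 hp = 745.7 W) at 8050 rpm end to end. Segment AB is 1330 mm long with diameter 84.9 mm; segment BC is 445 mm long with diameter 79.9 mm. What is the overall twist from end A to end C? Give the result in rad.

0.00192 rad

ω = 2π·8050/60 = 843.0 rad/s, so T = P/ω = 237×745.7 / 843.0 = 209.6 N·m.
J_AB = π(0.0849)⁴/32 = 5.10×10^-6 m⁴; J_BC = π(0.0799)⁴/32 = 4.00×10^-6 m⁴.
θ = (T/G)·Σ L_i/J_i = (209.6/40.7×10⁹)·(1.33/5.10×10^-6 + 0.445/4.00×10^-6) = 1.916×10^-3 rad.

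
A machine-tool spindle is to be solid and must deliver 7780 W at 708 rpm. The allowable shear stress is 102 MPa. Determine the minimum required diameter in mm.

17.4 mm

ω = 2π·708/60 = 74.14 rad/s, so T = P/ω = 7780 / 74.14 = 104.9 N·m.
For a solid shaft τ_max = 16T/(πd³), so d = (16T/(π τ_allow))^(1/3) = (16·104.9/(π·1.02×10^8))^(1/3) = 0.01737 m.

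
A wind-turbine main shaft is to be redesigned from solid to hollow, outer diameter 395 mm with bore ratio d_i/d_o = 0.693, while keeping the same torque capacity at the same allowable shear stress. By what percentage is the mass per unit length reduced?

38.1 %

Equal τ_max and T ⇒ the solid shaft needs d_s³ = d_o³(1−k⁴), so d_s = 395·(1−0.693⁴)^(1/3) = 361.9 mm.
Area ratio A_h/A_s = d_o²(1−k²)/d_s² = (1−k²)/(1−k⁴)^(2/3) = 0.6190.
Mass saving = 1 − 0.6190 = 38.1 %.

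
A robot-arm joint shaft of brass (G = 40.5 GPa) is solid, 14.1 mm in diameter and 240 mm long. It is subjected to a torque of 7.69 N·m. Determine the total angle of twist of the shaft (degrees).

0.673°

J = πd⁴/32 = π(0.0141)⁴/32 = 3.880×10^-9 m⁴.
θ = T·L/(G·J) = 7.690 × 0.240 / (40.5×10⁹ × 3.880×10^-9) = 0.01174 rad.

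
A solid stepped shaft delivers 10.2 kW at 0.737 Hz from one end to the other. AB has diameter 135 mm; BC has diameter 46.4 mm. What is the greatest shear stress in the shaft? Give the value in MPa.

112 MPa

ω = 2π·0.737 = 4.631 rad/s, so T = P/ω = 10.2×10³ / 4.631 = 2203 N·m.
Under the same torque, τ_max = 16T/(πd³) is largest where d is smallest — segment BC (d = 46.4 mm).
τ_max = 16·2203/(π·(0.0464)³) = 1.123×10^8 Pa.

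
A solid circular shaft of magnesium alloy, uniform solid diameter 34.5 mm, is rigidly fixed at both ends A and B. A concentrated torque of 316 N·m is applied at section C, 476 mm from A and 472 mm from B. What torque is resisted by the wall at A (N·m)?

With uniform GJ and both ends fixed, compatibility θ_AC = θ_CB gives T_A·a = T_B·b, together with T_A + T_B = T₀.
T_A = T₀·b/(a+b) = 316.0·472/948.0 = 157.3 N·m; T_B = 158.7 N·m.

157 N·m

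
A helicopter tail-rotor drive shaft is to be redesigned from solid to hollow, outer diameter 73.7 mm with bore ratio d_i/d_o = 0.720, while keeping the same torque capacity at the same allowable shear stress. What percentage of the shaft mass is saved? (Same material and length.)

40.7 %

Equal τ_max and T ⇒ the solid shaft needs d_s³ = d_o³(1−k⁴), so d_s = 73.7·(1−0.720⁴)^(1/3) = 66.40 mm.
Area ratio A_h/A_s = d_o²(1−k²)/d_s² = (1−k²)/(1−k⁴)^(2/3) = 0.5933.
Mass saving = 1 − 0.5933 = 40.7 %.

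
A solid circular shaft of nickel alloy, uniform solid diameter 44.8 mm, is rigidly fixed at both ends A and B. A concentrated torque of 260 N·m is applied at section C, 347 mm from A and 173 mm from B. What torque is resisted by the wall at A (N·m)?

With uniform GJ and both ends fixed, compatibility θ_AC = θ_CB gives T_A·a = T_B·b, together with T_A + T_B = T₀.
T_A = T₀·b/(a+b) = 260.0·173/520.0 = 86.50 N·m; T_B = 173.5 N·m.

86.5 N·m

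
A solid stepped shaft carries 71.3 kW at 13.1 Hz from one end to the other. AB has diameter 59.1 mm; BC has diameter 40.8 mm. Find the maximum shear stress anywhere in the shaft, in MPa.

ω = 2π·13.1 = 82.31 rad/s, so T = P/ω = 71.3×10³ / 82.31 = 866.2 N·m.
Under the same torque, τ_max = 16T/(πd³) is largest where d is smallest — segment BC (d = 40.8 mm).
τ_max = 16·866.2/(π·(0.0408)³) = 6.496×10^7 Pa.

65.0 MPa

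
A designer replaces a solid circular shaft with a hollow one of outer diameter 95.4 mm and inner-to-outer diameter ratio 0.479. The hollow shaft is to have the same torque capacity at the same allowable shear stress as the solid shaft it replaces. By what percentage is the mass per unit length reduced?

20.1 %

Equal τ_max and T ⇒ the solid shaft needs d_s³ = d_o³(1−k⁴), so d_s = 95.4·(1−0.479⁴)^(1/3) = 93.70 mm.
Area ratio A_h/A_s = d_o²(1−k²)/d_s² = (1−k²)/(1−k⁴)^(2/3) = 0.7988.
Mass saving = 1 − 0.7988 = 20.1 %.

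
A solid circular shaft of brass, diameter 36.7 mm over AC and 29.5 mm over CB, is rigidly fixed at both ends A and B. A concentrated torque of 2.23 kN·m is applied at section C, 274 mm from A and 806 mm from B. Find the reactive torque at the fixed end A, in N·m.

1950 N·m

Compatibility: T_A·a/J_AC = T_B·b/J_CB with T_A + T_B = T₀.
J_AC = 1.78×10^-7 m⁴, J_CB = 7.44×10^-8 m⁴, so T_A = T₀·(J_AC/a)/((J_AC/a)+(J_CB/b)) = 1953 N·m, T_B = 277.1 N·m.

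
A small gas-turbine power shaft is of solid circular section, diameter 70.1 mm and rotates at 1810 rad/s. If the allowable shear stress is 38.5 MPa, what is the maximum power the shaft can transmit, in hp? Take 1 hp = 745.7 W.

6320 hp

J = πd⁴/32 = π(0.0701)⁴/32 = 2.371×10^-6 m⁴.
T_max = τ_allow·J/r = 3.85×10^7 × 2.371×10^-6 / 0.0350 = 2604 N·m.
ω = 1810 rad/s, so P_max = T_max·ω = 4.713×10^6 W.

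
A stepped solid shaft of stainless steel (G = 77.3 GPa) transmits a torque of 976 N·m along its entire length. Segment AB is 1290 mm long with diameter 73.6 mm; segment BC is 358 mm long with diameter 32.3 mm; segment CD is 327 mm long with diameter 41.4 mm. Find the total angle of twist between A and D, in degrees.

3.57°

J_AB = π(0.0736)⁴/32 = 2.88×10^-6 m⁴; J_BC = π(0.0323)⁴/32 = 1.07×10^-7 m⁴; J_CD = π(0.0414)⁴/32 = 2.88×10^-7 m⁴.
θ = (T/G)·Σ L_i/J_i = (976.0/77.3×10⁹)·(1.29/2.88×10^-6 + 0.358/1.07×10^-7 + 0.327/2.88×10^-7) = 0.06227 rad.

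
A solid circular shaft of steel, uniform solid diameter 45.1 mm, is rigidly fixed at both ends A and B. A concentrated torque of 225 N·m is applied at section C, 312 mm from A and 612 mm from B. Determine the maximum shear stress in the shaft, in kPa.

8270 kPa

With uniform GJ and both ends fixed, compatibility θ_AC = θ_CB gives T_A·a = T_B·b, together with T_A + T_B = T₀.
T_A = T₀·b/(a+b) = 225.0·612/924.0 = 149.0 N·m; T_B = 75.97 N·m.
τ in each portion: τ_AC = 8.27×10^6 Pa, τ_CB = 4.22×10^6 Pa; maximum is in AC.
τ_max = T_AC·r/J = 149.0·0.0226/4.06×10^-7 = 8.274×10^6 Pa.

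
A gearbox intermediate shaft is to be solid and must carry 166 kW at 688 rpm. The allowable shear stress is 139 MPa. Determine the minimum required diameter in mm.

ω = 2π·688/60 = 72.05 rad/s, so T = P/ω = 166×10³ / 72.05 = 2304 N·m.
For a solid shaft τ_max = 16T/(πd³), so d = (16T/(π τ_allow))^(1/3) = (16·2304/(π·1.39×10^8))^(1/3) = 0.04387 m.

43.9 mm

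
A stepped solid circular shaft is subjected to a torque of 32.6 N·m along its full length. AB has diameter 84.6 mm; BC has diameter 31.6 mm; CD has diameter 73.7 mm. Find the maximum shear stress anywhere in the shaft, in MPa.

5.26 MPa

Under the same torque, τ_max = 16T/(πd³) is largest where d is smallest — segment BC (d = 31.6 mm).
τ_max = 16·32.60/(π·(0.0316)³) = 5.262×10^6 Pa.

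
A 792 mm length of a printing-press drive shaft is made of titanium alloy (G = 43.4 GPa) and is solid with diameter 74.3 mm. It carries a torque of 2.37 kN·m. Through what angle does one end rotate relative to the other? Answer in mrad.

14.5 mrad

J = πd⁴/32 = π(0.0743)⁴/32 = 2.992×10^-6 m⁴.
θ = T·L/(G·J) = 2370 × 0.792 / (43.4×10⁹ × 2.992×10^-6) = 0.01446 rad.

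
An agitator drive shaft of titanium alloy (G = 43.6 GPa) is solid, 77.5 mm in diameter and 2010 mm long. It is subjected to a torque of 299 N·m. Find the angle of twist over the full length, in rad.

J = πd⁴/32 = π(0.0775)⁴/32 = 3.542×10^-6 m⁴.
θ = T·L/(G·J) = 299.0 × 2.01 / (43.6×10⁹ × 3.542×10^-6) = 3.892×10^-3 rad.

0.00389 rad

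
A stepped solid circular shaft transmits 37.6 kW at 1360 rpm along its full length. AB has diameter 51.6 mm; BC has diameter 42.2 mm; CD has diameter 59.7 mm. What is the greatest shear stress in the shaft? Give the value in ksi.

ω = 2π·1360/60 = 142.4 rad/s, so T = P/ω = 37.6×10³ / 142.4 = 264.0 N·m.
Under the same torque, τ_max = 16T/(πd³) is largest where d is smallest — segment BC (d = 42.2 mm).
τ_max = 16·264.0/(π·(0.0422)³) = 1.789×10^7 Pa.

2.59 ksi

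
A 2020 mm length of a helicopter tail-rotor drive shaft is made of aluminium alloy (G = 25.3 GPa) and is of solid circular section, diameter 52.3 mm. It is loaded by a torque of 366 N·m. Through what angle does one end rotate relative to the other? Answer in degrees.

2.28°

J = πd⁴/32 = π(0.0523)⁴/32 = 7.345×10^-7 m⁴.
θ = T·L/(G·J) = 366.0 × 2.02 / (25.3×10⁹ × 7.345×10^-7) = 0.03978 rad.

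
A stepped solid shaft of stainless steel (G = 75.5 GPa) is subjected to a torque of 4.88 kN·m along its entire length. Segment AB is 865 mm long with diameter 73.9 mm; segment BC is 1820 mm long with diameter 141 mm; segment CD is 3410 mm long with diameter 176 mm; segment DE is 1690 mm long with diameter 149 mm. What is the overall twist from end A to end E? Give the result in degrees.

J_AB = π(0.0739)⁴/32 = 2.93×10^-6 m⁴; J_BC = π(0.141)⁴/32 = 3.88×10^-5 m⁴; J_CD = π(0.176)⁴/32 = 9.42×10^-5 m⁴; J_DE = π(0.149)⁴/32 = 4.84×10^-5 m⁴.
θ = (T/G)·Σ L_i/J_i = (4880/75.5×10⁹)·(0.865/2.93×10^-6 + 1.82/3.88×10^-5 + 3.41/9.42×10^-5 + 1.69/4.84×10^-5) = 0.02672 rad.

1.53°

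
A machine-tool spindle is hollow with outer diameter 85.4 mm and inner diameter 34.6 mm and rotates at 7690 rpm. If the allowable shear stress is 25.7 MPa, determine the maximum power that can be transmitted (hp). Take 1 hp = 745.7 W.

3300 hp

J = π(d_o⁴ − d_i⁴)/32 = π(0.0854⁴ − 0.0346⁴)/32 = 5.081×10^-6 m⁴.
T_max = τ_allow·J/r = 2.57×10^7 × 5.081×10^-6 / 0.0427 = 3058 N·m.
ω = 2π·7690/60 = 805.3 rad/s, so P_max = T_max·ω = 2.463×10^6 W.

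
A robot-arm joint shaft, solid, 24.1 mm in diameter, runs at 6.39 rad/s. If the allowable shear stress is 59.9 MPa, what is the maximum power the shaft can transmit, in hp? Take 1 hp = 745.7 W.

J = πd⁴/32 = π(0.0241)⁴/32 = 3.312×10^-8 m⁴.
T_max = τ_allow·J/r = 5.99×10^7 × 3.312×10^-8 / 0.0120 = 164.6 N·m.
ω = 6.39 rad/s, so P_max = T_max·ω = 1052 W.

1.41 hp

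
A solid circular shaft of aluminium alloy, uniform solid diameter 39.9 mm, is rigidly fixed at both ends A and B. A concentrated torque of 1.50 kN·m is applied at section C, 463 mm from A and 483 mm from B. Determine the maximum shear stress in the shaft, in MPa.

61.4 MPa

With uniform GJ and both ends fixed, compatibility θ_AC = θ_CB gives T_A·a = T_B·b, together with T_A + T_B = T₀.
T_A = T₀·b/(a+b) = 1500·483/946.0 = 765.9 N·m; T_B = 734.1 N·m.
τ in each portion: τ_AC = 6.14×10^7 Pa, τ_CB = 5.89×10^7 Pa; maximum is in AC.
τ_max = T_AC·r/J = 765.9·0.0199/2.49×10^-7 = 6.140×10^7 Pa.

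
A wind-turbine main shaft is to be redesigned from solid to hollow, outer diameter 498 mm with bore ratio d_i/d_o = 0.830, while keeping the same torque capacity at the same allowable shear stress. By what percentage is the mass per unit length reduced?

52.2 %

Equal τ_max and T ⇒ the solid shaft needs d_s³ = d_o³(1−k⁴), so d_s = 498·(1−0.830⁴)^(1/3) = 401.9 mm.
Area ratio A_h/A_s = d_o²(1−k²)/d_s² = (1−k²)/(1−k⁴)^(2/3) = 0.4778.
Mass saving = 1 − 0.4778 = 52.2 %.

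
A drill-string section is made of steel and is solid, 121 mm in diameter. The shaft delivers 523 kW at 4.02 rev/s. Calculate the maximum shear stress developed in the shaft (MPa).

59.5 MPa

ω = 2π·4.02 = 25.26 rad/s, so T = P/ω = 523×10³ / 25.26 = 20710 N·m.
J = πd⁴/32 = π(0.121)⁴/32 = 2.104×10^-5 m⁴.
τ_max = T·r/J = 20710 × 0.0605 / 2.104×10^-5 = 5.953×10^7 Pa.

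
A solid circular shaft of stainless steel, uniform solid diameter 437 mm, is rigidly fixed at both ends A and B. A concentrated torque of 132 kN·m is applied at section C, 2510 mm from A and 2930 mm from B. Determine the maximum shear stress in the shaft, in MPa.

4.34 MPa

With uniform GJ and both ends fixed, compatibility θ_AC = θ_CB gives T_A·a = T_B·b, together with T_A + T_B = T₀.
T_A = T₀·b/(a+b) = 132000·2930/5440 = 71100 N·m; T_B = 60900 N·m.
τ in each portion: τ_AC = 4.34×10^6 Pa, τ_CB = 3.72×10^6 Pa; maximum is in AC.
τ_max = T_AC·r/J = 71100·0.218/3.58×10^-3 = 4.339×10^6 Pa.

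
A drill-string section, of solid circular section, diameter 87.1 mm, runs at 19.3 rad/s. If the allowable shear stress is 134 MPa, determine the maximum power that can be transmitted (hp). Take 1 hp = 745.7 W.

450 hp

J = πd⁴/32 = π(0.0871)⁴/32 = 5.650×10^-6 m⁴.
T_max = τ_allow·J/r = 1.34×10^8 × 5.650×10^-6 / 0.0435 = 17390 N·m.
ω = 19.3 rad/s, so P_max = T_max·ω = 3.355×10^5 W.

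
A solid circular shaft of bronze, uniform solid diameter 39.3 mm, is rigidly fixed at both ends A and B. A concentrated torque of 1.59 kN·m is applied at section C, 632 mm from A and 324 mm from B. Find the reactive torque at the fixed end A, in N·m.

539 N·m

With uniform GJ and both ends fixed, compatibility θ_AC = θ_CB gives T_A·a = T_B·b, together with T_A + T_B = T₀.
T_A = T₀·b/(a+b) = 1590·324/956.0 = 538.9 N·m; T_B = 1051 N·m.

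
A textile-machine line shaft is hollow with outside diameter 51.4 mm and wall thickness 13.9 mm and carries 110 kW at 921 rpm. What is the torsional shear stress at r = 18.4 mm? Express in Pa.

ω = 2π·921/60 = 96.45 rad/s, so T = P/ω = 110×10³ / 96.45 = 1141 N·m.
J = π(d_o⁴ − d_i⁴)/32 = π(0.0514⁴ − 0.0236⁴)/32 = 6.548×10^-7 m⁴.
Shear stress varies linearly with radius: τ = T·r/J = 1141 × 0.0184 / 6.548×10^-7 = 3.205×10^7 Pa.

3.20e7 Pa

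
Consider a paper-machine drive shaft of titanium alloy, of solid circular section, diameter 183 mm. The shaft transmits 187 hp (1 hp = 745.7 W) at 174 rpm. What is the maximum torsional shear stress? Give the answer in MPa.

ω = 2π·174/60 = 18.22 rad/s, so T = P/ω = 187×745.7 / 18.22 = 7653 N·m.
J = πd⁴/32 = π(0.183)⁴/32 = 1.101×10^-4 m⁴.
τ_max = T·r/J = 7653 × 0.0915 / 1.101×10^-4 = 6.360×10^6 Pa.

6.36 MPa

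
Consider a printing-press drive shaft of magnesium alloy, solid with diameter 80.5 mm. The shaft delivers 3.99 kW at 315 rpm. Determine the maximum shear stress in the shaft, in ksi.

0.171 ksi

ω = 2π·315/60 = 32.99 rad/s, so T = P/ω = 3.99×10³ / 32.99 = 121.0 N·m.
J = πd⁴/32 = π(0.0805)⁴/32 = 4.123×10^-6 m⁴.
τ_max = T·r/J = 121.0 × 0.0403 / 4.123×10^-6 = 1.181×10^6 Pa.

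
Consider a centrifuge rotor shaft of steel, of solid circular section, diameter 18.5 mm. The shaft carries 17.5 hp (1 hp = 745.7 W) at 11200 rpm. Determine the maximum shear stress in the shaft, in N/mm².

ω = 2π·11200/60 = 1173 rad/s, so T = P/ω = 17.5×745.7 / 1173 = 11.13 N·m.
J = πd⁴/32 = π(0.0185)⁴/32 = 1.150×10^-8 m⁴.
τ_max = T·r/J = 11.13 × 0.00925 / 1.150×10^-8 = 8.950×10^6 Pa.

8.95 N/mm²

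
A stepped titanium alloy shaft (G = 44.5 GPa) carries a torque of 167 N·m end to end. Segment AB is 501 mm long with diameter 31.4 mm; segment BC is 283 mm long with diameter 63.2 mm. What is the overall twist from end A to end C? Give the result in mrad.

20.4 mrad

J_AB = π(0.0314)⁴/32 = 9.54×10^-8 m⁴; J_BC = π(0.0632)⁴/32 = 1.57×10^-6 m⁴.
θ = (T/G)·Σ L_i/J_i = (167.0/44.5×10⁹)·(0.501/9.54×10^-8 + 0.283/1.57×10^-6) = 0.02038 rad.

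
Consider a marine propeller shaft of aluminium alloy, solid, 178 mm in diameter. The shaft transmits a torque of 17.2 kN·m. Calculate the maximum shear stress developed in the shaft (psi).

2250 psi

J = πd⁴/32 = π(0.178)⁴/32 = 9.856×10^-5 m⁴.
τ_max = T·r/J = 17200 × 0.0890 / 9.856×10^-5 = 1.553×10^7 Pa.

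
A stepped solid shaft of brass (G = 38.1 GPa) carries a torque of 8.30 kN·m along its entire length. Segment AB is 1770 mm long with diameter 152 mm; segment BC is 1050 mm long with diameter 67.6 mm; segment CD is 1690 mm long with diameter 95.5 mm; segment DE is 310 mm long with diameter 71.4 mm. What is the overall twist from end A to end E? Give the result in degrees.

10.9°

J_AB = π(0.152)⁴/32 = 5.24×10^-5 m⁴; J_BC = π(0.0676)⁴/32 = 2.05×10^-6 m⁴; J_CD = π(0.0955)⁴/32 = 8.17×10^-6 m⁴; J_DE = π(0.0714)⁴/32 = 2.55×10^-6 m⁴.
θ = (T/G)·Σ L_i/J_i = (8300/38.1×10⁹)·(1.77/5.24×10^-5 + 1.05/2.05×10^-6 + 1.69/8.17×10^-6 + 0.310/2.55×10^-6) = 0.1905 rad.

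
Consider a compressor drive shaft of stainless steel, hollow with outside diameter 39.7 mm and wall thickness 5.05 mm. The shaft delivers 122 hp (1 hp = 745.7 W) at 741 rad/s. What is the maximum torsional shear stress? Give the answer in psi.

ω = 741 rad/s, so T = P/ω = 122×745.7 / 741.0 = 122.8 N·m.
J = π(d_o⁴ − d_i⁴)/32 = π(0.0397⁴ − 0.0296⁴)/32 = 1.685×10^-7 m⁴.
τ_max = T·r/J = 122.8 × 0.0199 / 1.685×10^-7 = 1.446×10^7 Pa.

2100 psi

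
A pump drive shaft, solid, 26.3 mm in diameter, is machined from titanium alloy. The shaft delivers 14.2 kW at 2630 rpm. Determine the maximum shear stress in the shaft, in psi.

2090 psi

ω = 2π·2630/60 = 275.4 rad/s, so T = P/ω = 14.2×10³ / 275.4 = 51.56 N·m.
J = πd⁴/32 = π(0.0263)⁴/32 = 4.697×10^-8 m⁴.
τ_max = T·r/J = 51.56 × 0.0132 / 4.697×10^-8 = 1.443×10^7 Pa.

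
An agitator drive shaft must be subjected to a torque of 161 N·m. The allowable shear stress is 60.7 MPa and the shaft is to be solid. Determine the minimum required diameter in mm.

23.8 mm

For a solid shaft τ_max = 16T/(πd³), so d = (16T/(π τ_allow))^(1/3) = (16·161.0/(π·6.07×10^7))^(1/3) = 0.02382 m.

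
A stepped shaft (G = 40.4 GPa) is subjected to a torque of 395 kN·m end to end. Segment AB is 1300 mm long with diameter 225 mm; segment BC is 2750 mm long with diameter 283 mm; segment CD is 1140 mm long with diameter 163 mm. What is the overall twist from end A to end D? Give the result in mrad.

J_AB = π(0.225)⁴/32 = 2.52×10^-4 m⁴; J_BC = π(0.283)⁴/32 = 6.30×10^-4 m⁴; J_CD = π(0.163)⁴/32 = 6.93×10^-5 m⁴.
θ = (T/G)·Σ L_i/J_i = (395000/40.4×10⁹)·(1.30/2.52×10^-4 + 2.75/6.30×10^-4 + 1.14/6.93×10^-5) = 0.2540 rad.

254 mrad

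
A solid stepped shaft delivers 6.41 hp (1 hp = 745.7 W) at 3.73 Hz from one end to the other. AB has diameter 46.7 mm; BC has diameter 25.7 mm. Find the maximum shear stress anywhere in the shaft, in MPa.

ω = 2π·3.73 = 23.44 rad/s, so T = P/ω = 6.41×745.7 / 23.44 = 204.0 N·m.
Under the same torque, τ_max = 16T/(πd³) is largest where d is smallest — segment BC (d = 25.7 mm).
τ_max = 16·204.0/(π·(0.0257)³) = 6.119×10^7 Pa.

61.2 MPa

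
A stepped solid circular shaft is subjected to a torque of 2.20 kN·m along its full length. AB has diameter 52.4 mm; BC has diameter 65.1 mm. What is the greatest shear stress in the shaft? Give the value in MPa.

77.9 MPa

Under the same torque, τ_max = 16T/(πd³) is largest where d is smallest — segment AB (d = 52.4 mm).
τ_max = 16·2200/(π·(0.0524)³) = 7.788×10^7 Pa.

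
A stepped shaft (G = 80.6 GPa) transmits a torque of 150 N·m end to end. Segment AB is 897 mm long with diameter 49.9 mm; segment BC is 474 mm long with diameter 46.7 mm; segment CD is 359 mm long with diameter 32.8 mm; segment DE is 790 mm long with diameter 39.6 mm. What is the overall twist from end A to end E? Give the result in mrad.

16.6 mrad

J_AB = π(0.0499)⁴/32 = 6.09×10^-7 m⁴; J_BC = π(0.0467)⁴/32 = 4.67×10^-7 m⁴; J_CD = π(0.0328)⁴/32 = 1.14×10^-7 m⁴; J_DE = π(0.0396)⁴/32 = 2.41×10^-7 m⁴.
θ = (T/G)·Σ L_i/J_i = (150.0/80.6×10⁹)·(0.897/6.09×10^-7 + 0.474/4.67×10^-7 + 0.359/1.14×10^-7 + 0.790/2.41×10^-7) = 0.01660 rad.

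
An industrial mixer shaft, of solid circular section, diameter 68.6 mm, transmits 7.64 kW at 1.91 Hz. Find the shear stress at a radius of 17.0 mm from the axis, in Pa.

4.98e6 Pa

ω = 2π·1.91 = 12.00 rad/s, so T = P/ω = 7.64×10³ / 12.00 = 636.6 N·m.
J = πd⁴/32 = π(0.0686)⁴/32 = 2.174×10^-6 m⁴.
Shear stress varies linearly with radius: τ = T·r/J = 636.6 × 0.0170 / 2.174×10^-6 = 4.978×10^6 Pa.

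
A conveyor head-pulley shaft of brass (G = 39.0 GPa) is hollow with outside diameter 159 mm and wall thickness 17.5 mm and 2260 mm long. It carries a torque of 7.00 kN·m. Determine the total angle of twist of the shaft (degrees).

J = π(d_o⁴ − d_i⁴)/32 = π(0.159⁴ − 0.124⁴)/32 = 3.954×10^-5 m⁴.
θ = T·L/(G·J) = 7000 × 2.26 / (39.0×10⁹ × 3.954×10^-5) = 0.01026 rad.

0.588°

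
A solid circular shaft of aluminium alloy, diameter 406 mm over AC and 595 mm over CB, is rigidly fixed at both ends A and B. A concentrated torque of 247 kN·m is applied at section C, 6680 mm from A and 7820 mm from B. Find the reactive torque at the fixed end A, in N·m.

50000 N·m

Compatibility: T_A·a/J_AC = T_B·b/J_CB with T_A + T_B = T₀.
J_AC = 2.67×10^-3 m⁴, J_CB = 0.0123 m⁴, so T_A = T₀·(J_AC/a)/((J_AC/a)+(J_CB/b)) = 50000 N·m, T_B = 197000 N·m.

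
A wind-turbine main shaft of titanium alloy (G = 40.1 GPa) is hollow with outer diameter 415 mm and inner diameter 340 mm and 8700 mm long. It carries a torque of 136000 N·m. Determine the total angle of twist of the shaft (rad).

0.0184 rad

J = π(d_o⁴ − d_i⁴)/32 = π(0.415⁴ − 0.340⁴)/32 = 1.600×10^-3 m⁴.
θ = T·L/(G·J) = 136000 × 8.70 / (40.1×10⁹ × 1.600×10^-3) = 0.01844 rad.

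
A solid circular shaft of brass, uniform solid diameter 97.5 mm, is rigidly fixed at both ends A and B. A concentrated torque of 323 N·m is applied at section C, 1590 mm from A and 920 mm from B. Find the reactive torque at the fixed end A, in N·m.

With uniform GJ and both ends fixed, compatibility θ_AC = θ_CB gives T_A·a = T_B·b, together with T_A + T_B = T₀.
T_A = T₀·b/(a+b) = 323.0·920/2510 = 118.4 N·m; T_B = 204.6 N·m.

118 N·m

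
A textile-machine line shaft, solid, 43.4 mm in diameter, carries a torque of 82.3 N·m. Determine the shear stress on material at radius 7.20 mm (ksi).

0.247 ksi

J = πd⁴/32 = π(0.0434)⁴/32 = 3.483×10^-7 m⁴.
Shear stress varies linearly with radius: τ = T·r/J = 82.30 × 0.00720 / 3.483×10^-7 = 1.701×10^6 Pa.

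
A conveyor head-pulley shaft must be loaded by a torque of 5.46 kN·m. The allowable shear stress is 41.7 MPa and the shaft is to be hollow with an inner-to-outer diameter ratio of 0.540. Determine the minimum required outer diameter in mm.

90.0 mm

For a hollow shaft with d_i/d_o = 0.540: τ_max = 16T/(π d_o³ (1−k⁴)), so d_o = [16T/(π τ_allow (1−k⁴))]^(1/3) = [16·5460/(π·4.17×10^7·0.9150)]^(1/3) = 0.08999 m.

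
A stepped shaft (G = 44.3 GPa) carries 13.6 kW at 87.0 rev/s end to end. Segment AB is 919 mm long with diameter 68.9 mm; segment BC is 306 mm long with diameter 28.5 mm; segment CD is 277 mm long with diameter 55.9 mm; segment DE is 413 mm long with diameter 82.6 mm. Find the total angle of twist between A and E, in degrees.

0.178°

ω = 2π·87.0 = 546.6 rad/s, so T = P/ω = 13.6×10³ / 546.6 = 24.88 N·m.
J_AB = π(0.0689)⁴/32 = 2.21×10^-6 m⁴; J_BC = π(0.0285)⁴/32 = 6.48×10^-8 m⁴; J_CD = π(0.0559)⁴/32 = 9.59×10^-7 m⁴; J_DE = π(0.0826)⁴/32 = 4.57×10^-6 m⁴.
θ = (T/G)·Σ L_i/J_i = (24.88/44.3×10⁹)·(0.919/2.21×10^-6 + 0.306/6.48×10^-8 + 0.277/9.59×10^-7 + 0.413/4.57×10^-6) = 3.100×10^-3 rad.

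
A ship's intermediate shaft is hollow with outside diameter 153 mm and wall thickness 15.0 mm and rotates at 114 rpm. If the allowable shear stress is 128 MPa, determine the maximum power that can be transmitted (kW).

J = π(d_o⁴ − d_i⁴)/32 = π(0.153⁴ − 0.123⁴)/32 = 3.133×10^-5 m⁴.
T_max = τ_allow·J/r = 1.28×10^8 × 3.133×10^-5 / 0.0765 = 52420 N·m.
ω = 2π·114/60 = 11.94 rad/s, so P_max = T_max·ω = 6.258×10^5 W.

626 kW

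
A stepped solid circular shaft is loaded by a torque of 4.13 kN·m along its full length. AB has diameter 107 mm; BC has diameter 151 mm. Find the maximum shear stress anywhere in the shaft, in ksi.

2.49 ksi

Under the same torque, τ_max = 16T/(πd³) is largest where d is smallest — segment AB (d = 107 mm).
τ_max = 16·4130/(π·(0.107)³) = 1.717×10^7 Pa.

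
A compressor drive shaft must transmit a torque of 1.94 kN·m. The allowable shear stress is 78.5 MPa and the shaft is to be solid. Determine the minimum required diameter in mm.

For a solid shaft τ_max = 16T/(πd³), so d = (16T/(π τ_allow))^(1/3) = (16·1940/(π·7.85×10^7))^(1/3) = 0.05011 m.

50.1 mm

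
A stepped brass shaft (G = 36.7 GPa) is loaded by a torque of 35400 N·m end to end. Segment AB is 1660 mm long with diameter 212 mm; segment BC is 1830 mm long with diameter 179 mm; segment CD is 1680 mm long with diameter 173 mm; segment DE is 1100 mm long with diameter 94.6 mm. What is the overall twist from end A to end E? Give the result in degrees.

10.3°

J_AB = π(0.212)⁴/32 = 1.98×10^-4 m⁴; J_BC = π(0.179)⁴/32 = 1.01×10^-4 m⁴; J_CD = π(0.173)⁴/32 = 8.79×10^-5 m⁴; J_DE = π(0.0946)⁴/32 = 7.86×10^-6 m⁴.
θ = (T/G)·Σ L_i/J_i = (35400/36.7×10⁹)·(1.66/1.98×10^-4 + 1.83/1.01×10^-4 + 1.68/8.79×10^-5 + 1.10/7.86×10^-6) = 0.1790 rad.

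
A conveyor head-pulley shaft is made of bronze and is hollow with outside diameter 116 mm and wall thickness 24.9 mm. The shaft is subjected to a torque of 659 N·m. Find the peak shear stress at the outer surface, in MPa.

J = π(d_o⁴ − d_i⁴)/32 = π(0.116⁴ − 0.0662⁴)/32 = 1.589×10^-5 m⁴.
τ_max = T·r/J = 659.0 × 0.0580 / 1.589×10^-5 = 2.405×10^6 Pa.

2.41 MPa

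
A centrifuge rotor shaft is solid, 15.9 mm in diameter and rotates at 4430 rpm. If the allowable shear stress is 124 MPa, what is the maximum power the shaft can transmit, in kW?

J = πd⁴/32 = π(0.0159)⁴/32 = 6.275×10^-9 m⁴.
T_max = τ_allow·J/r = 1.24×10^8 × 6.275×10^-9 / 0.00795 = 97.87 N·m.
ω = 2π·4430/60 = 463.9 rad/s, so P_max = T_max·ω = 4.540×10^4 W.

45.4 kW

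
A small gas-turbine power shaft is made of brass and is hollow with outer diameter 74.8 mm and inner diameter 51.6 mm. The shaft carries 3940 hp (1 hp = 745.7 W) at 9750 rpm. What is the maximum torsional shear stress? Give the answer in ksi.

ω = 2π·9750/60 = 1021 rad/s, so T = P/ω = 3940×745.7 / 1021 = 2878 N·m.
J = π(d_o⁴ − d_i⁴)/32 = π(0.0748⁴ − 0.0516⁴)/32 = 2.377×10^-6 m⁴.
τ_max = T·r/J = 2878 × 0.0374 / 2.377×10^-6 = 4.527×10^7 Pa.

6.57 ksi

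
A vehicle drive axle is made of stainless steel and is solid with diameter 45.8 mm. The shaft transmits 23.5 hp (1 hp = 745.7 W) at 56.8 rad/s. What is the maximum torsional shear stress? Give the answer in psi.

2370 psi

ω = 56.8 rad/s, so T = P/ω = 23.5×745.7 / 56.80 = 308.5 N·m.
J = πd⁴/32 = π(0.0458)⁴/32 = 4.320×10^-7 m⁴.
τ_max = T·r/J = 308.5 × 0.0229 / 4.320×10^-7 = 1.636×10^7 Pa.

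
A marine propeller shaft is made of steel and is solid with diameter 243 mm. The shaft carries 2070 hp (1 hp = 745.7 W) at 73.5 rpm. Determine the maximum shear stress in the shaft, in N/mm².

71.2 N/mm²

ω = 2π·73.5/60 = 7.697 rad/s, so T = P/ω = 2070×745.7 / 7.697 = 200500 N·m.
J = πd⁴/32 = π(0.243)⁴/32 = 3.423×10^-4 m⁴.
τ_max = T·r/J = 200500 × 0.121 / 3.423×10^-4 = 7.118×10^7 Pa.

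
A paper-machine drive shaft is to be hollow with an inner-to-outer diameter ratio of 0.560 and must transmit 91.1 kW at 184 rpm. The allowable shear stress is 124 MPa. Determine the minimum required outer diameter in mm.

59.9 mm

ω = 2π·184/60 = 19.27 rad/s, so T = P/ω = 91.1×10³ / 19.27 = 4728 N·m.
For a hollow shaft with d_i/d_o = 0.560: τ_max = 16T/(π d_o³ (1−k⁴)), so d_o = [16T/(π τ_allow (1−k⁴))]^(1/3) = [16·4728/(π·1.24×10^8·0.9017)]^(1/3) = 0.05994 m.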